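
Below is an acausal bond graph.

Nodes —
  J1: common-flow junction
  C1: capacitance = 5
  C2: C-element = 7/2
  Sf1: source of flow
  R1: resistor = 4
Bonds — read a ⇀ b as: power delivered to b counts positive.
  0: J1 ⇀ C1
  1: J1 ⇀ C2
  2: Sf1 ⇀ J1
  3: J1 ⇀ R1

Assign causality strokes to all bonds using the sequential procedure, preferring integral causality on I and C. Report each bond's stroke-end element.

#0 stroke→J1
#1 stroke→J1
#2 stroke→Sf1
#3 stroke→J1

β2 stroke at Sf1  (Sf1: flow source, stroke at near end)
β0 stroke at J1  (common-f at J1 fixed by 2)
β1 stroke at J1  (J1: bond 2 brought flow, rest push out)
β3 stroke at J1  (1-jn J1 has f-setter on 2)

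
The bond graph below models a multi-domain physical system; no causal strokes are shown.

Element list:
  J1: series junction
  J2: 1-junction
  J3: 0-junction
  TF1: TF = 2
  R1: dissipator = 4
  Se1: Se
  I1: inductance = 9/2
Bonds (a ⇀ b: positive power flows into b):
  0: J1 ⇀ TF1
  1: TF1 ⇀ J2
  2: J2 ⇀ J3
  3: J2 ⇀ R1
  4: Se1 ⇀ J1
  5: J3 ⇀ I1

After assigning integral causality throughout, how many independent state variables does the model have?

b4 stroke→J1  (Se1 (Se) sets effort on bond)
b0 stroke→TF1  (only one flow-in slot at J1)
b1 stroke→J2  (TF TF1: opposite of bond 0)
b5 stroke→I1  (prefer integral on I1)
b2 stroke→J3  (J3: last free bond brings effort in)
b3 stroke→J2  (J2: bond 2 brought flow, rest push out)

1  (I1 all integral)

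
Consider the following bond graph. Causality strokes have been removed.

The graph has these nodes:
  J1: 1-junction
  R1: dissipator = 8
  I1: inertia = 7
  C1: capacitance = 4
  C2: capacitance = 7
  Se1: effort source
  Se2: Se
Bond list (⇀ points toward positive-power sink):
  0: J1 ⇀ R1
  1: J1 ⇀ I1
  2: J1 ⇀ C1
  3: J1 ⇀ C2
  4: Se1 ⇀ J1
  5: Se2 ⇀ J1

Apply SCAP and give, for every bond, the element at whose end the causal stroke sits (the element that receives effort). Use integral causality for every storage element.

β0 stroke→J1
β1 stroke→I1
β2 stroke→J1
β3 stroke→J1
β4 stroke→J1
β5 stroke→J1

bond 4 stroke→J1  (Se1: effort source, stroke at far end)
bond 5 stroke→J1  (source Se2 imposes e)
bond 1 stroke→I1  (prefer integral on I1)
bond 0 stroke→J1  (common-f at J1 fixed by 1)
bond 2 stroke→J1  (1-jn J1 has f-setter on 1)
bond 3 stroke→J1  (common-f at J1 fixed by 1)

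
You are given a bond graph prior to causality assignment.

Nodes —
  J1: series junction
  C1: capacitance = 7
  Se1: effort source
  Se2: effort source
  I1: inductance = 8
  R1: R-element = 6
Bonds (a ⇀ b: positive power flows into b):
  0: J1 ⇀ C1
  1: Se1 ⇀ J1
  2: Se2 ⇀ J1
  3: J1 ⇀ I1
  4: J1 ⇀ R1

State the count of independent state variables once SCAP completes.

β1 |J1  (source Se1 imposes e)
β2 |J1  (source Se2 imposes e)
β0 |J1  (C1 integral (e out))
β3 |I1  (prefer integral on I1)
β4 |J1  (common-f at J1 fixed by 3)

2  (C1, I1 all integral)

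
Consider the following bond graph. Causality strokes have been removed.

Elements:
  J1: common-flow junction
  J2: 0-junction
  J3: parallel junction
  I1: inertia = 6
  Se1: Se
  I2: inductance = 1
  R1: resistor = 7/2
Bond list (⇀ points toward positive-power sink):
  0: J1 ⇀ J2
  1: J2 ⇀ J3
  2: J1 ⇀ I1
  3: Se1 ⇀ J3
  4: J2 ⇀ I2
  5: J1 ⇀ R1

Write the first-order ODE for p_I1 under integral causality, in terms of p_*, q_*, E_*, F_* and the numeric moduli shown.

dp_I1/dt = -E_Se1 - 7*p_I1/12

β3 |J3  (Se1 fixes effort; stroke away)
β1 |J2  (common-e at J3 fixed by 3)
β0 |J1  (common-e at J2 fixed by 1)
β4 |I2  (common-e at J2 fixed by 1)
β2 |I1  (I1 integral (f out))
β5 |J1  (1-jn J1 has f-setter on 2)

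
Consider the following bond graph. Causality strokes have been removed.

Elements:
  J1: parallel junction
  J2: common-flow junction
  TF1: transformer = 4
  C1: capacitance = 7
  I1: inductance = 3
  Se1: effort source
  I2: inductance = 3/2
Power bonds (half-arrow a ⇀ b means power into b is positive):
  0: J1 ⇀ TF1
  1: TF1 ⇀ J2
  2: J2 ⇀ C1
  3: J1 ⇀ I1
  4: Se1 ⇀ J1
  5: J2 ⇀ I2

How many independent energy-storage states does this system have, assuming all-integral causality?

3  (C1, I1, I2 all integral)

#4 |J1  (Se1: effort source, stroke at far end)
#0 |TF1  (J1: bond 4 brought effort, rest push out)
#3 |I1  (common-e at J1 fixed by 4)
#1 |J2  (TF1 one-in-one-out from 0)
#2 |J2  (C1 integral (e out))
#5 |I2  (only one flow-in slot at J2)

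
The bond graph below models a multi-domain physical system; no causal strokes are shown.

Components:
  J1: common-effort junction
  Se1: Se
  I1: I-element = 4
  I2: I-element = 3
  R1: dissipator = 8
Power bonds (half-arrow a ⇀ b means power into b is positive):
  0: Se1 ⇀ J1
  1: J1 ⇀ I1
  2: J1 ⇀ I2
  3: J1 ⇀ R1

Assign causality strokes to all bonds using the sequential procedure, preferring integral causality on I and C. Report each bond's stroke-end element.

β0 stroke at J1
β1 stroke at I1
β2 stroke at I2
β3 stroke at R1

β0 stroke at J1  (Se1: effort source, stroke at far end)
β1 stroke at I1  (J1 effort already set via bond 0)
β2 stroke at I2  (common-e at J1 fixed by 0)
β3 stroke at R1  (J1: bond 0 brought effort, rest push out)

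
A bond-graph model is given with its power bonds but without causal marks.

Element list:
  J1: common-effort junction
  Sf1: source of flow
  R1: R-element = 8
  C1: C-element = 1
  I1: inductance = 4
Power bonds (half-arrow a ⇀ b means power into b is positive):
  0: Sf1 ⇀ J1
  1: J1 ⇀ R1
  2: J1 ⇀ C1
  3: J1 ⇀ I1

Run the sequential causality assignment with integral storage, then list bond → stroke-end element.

bond 0 stroke at Sf1  (Sf1: flow source, stroke at near end)
bond 2 stroke at J1  (C1: C, integral causality)
bond 1 stroke at R1  (J1 effort already set via bond 2)
bond 3 stroke at I1  (common-e at J1 fixed by 2)

bond 0 stroke→Sf1
bond 1 stroke→R1
bond 2 stroke→J1
bond 3 stroke→I1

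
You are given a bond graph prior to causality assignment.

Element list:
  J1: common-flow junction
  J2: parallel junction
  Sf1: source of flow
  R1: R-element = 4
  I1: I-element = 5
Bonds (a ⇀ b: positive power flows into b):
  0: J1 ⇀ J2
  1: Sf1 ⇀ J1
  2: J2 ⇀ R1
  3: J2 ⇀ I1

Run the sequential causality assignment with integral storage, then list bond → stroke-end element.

b1 stroke→Sf1  (Sf1: flow source, stroke at near end)
b0 stroke→J1  (J1 flow already set via bond 1)
b3 stroke→I1  (I1 outputs flow p/I1)
b2 stroke→J2  (J2 needs exactly one e-in)

bond 0 stroke at J1
bond 1 stroke at Sf1
bond 2 stroke at J2
bond 3 stroke at I1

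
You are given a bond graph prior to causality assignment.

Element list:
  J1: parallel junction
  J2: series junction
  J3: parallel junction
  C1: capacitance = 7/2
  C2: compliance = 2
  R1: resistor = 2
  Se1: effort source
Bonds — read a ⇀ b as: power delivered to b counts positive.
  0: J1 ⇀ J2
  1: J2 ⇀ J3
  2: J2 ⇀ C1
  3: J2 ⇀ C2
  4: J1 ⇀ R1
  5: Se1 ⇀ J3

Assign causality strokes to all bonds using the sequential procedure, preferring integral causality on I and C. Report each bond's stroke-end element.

#0 stroke→J1
#1 stroke→J2
#2 stroke→J2
#3 stroke→J2
#4 stroke→R1
#5 stroke→J3

bond 5 stroke→J3  (Se1: effort source, stroke at far end)
bond 1 stroke→J2  (J3: bond 5 brought effort, rest push out)
bond 2 stroke→J2  (C1 integral (e out))
bond 3 stroke→J2  (prefer integral on C2)
bond 0 stroke→J1  (J2 needs exactly one f-in)
bond 4 stroke→R1  (J1: bond 0 brought effort, rest push out)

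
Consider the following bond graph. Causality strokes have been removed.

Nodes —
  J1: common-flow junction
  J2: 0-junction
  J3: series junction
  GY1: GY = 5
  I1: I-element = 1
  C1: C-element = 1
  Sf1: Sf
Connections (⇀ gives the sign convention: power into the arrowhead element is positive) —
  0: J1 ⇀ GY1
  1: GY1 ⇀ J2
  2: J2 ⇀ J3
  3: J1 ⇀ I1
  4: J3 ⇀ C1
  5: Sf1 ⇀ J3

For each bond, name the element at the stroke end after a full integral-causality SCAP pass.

bond 0 →J1
bond 1 →J2
bond 2 →J3
bond 3 →I1
bond 4 →J3
bond 5 →Sf1

bond 5 |Sf1  (Sf1 (Sf) sets flow on bond)
bond 2 |J3  (1-jn J3 has f-setter on 5)
bond 4 |J3  (1-jn J3 has f-setter on 5)
bond 1 |J2  (closing 0-jn rule on J2)
bond 0 |J1  (GY GY1: same side as bond 1)
bond 3 |I1  (J1 needs exactly one f-in)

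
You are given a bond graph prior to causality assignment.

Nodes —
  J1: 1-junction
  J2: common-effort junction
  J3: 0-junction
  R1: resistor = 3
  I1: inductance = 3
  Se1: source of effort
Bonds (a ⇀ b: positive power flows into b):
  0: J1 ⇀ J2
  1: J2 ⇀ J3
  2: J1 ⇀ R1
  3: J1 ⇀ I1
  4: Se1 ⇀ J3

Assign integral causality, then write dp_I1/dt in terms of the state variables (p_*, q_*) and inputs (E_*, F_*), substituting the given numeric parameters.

dp_I1/dt = -E_Se1 - p_I1

#4 →J3  (Se1 fixes effort; stroke away)
#1 →J2  (J3: bond 4 brought effort, rest push out)
#0 →J1  (0-jn J2 has e-setter on 1)
#3 →I1  (I1 integral (f out))
#2 →J1  (J1 flow already set via bond 3)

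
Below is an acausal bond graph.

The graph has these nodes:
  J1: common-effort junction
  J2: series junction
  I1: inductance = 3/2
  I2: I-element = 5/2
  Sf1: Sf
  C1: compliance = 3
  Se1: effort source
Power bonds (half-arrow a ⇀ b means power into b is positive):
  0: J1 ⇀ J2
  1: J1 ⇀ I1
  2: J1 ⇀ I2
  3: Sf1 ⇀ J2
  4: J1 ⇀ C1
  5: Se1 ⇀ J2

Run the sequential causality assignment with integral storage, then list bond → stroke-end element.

#0 →J2
#1 →I1
#2 →I2
#3 →Sf1
#4 →J1
#5 →J2

b3 stroke at Sf1  (source Sf1 imposes f)
b5 stroke at J2  (Se1 (Se) sets effort on bond)
b0 stroke at J2  (J2: bond 3 brought flow, rest push out)
b1 stroke at I1  (prefer integral on I1)
b2 stroke at I2  (I2 integral (f out))
b4 stroke at J1  (closing 0-jn rule on J1)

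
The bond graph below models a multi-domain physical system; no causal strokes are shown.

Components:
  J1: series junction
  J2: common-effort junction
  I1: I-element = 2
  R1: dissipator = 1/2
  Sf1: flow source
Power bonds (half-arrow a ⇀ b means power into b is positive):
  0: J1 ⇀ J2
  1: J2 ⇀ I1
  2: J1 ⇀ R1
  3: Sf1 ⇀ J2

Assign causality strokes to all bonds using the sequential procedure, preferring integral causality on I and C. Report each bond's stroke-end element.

b0 stroke→J2
b1 stroke→I1
b2 stroke→J1
b3 stroke→Sf1

bond 3 stroke→Sf1  (Sf1 fixes flow; stroke at Sf1)
bond 1 stroke→I1  (I1: I, integral causality)
bond 0 stroke→J2  (J2 needs exactly one e-in)
bond 2 stroke→J1  (J1: bond 0 brought flow, rest push out)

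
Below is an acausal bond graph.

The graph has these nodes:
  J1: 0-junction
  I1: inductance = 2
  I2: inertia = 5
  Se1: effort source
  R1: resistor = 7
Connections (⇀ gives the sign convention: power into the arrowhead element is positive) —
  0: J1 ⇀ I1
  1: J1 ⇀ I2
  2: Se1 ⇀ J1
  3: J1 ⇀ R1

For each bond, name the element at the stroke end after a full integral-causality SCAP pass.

#2 stroke at J1  (Se1: effort source, stroke at far end)
#0 stroke at I1  (common-e at J1 fixed by 2)
#1 stroke at I2  (J1: bond 2 brought effort, rest push out)
#3 stroke at R1  (J1 effort already set via bond 2)

β0 stroke→I1
β1 stroke→I2
β2 stroke→J1
β3 stroke→R1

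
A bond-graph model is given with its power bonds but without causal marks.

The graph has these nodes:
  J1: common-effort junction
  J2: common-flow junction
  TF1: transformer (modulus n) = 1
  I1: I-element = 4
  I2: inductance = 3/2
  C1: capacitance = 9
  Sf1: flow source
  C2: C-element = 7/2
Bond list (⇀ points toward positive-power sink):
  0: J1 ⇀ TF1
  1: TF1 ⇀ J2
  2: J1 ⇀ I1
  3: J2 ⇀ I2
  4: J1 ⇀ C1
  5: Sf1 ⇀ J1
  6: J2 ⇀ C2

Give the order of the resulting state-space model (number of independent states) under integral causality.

bond 5 →Sf1  (Sf1 fixes flow; stroke at Sf1)
bond 2 →I1  (I1 outputs flow p/I1)
bond 3 →I2  (I2: I, integral causality)
bond 1 →J2  (J2 flow already set via bond 3)
bond 6 →J2  (J2 flow already set via bond 3)
bond 0 →TF1  (TF1 one-in-one-out from 1)
bond 4 →J1  (only one effort-in slot at J1)

4  (C1, C2, I1, I2 all integral)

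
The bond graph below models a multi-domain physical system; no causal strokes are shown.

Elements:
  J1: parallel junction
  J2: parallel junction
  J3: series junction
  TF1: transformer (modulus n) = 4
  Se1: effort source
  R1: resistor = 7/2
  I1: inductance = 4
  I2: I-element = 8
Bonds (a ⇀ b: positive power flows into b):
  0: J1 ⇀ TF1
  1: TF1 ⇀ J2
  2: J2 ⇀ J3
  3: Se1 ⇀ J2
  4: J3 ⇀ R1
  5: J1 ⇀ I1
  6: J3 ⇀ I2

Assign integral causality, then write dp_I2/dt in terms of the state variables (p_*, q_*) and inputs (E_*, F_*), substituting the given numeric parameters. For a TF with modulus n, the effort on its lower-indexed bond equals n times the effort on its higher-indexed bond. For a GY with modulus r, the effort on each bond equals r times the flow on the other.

dp_I2/dt = E_Se1 - 7*p_I2/16

β3 |J2  (Se1 (Se) sets effort on bond)
β1 |TF1  (0-jn J2 has e-setter on 3)
β2 |J3  (common-e at J2 fixed by 3)
β0 |J1  (TF1: transformer flips bond 1)
β5 |I1  (J1: bond 0 brought effort, rest push out)
β6 |I2  (I2 outputs flow p/I2)
β4 |J3  (common-f at J3 fixed by 6)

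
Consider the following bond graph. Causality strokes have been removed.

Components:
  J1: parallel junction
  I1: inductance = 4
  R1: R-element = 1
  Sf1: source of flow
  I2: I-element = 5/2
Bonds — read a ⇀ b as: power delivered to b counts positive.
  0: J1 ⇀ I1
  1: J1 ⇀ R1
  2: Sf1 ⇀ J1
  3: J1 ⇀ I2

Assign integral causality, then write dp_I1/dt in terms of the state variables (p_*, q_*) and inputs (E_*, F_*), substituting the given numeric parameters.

#2 |Sf1  (Sf1 (Sf) sets flow on bond)
#0 |I1  (prefer integral on I1)
#3 |I2  (I2 outputs flow p/I2)
#1 |J1  (J1 needs exactly one e-in)

dp_I1/dt = F_Sf1 - p_I1/4 - 2*p_I2/5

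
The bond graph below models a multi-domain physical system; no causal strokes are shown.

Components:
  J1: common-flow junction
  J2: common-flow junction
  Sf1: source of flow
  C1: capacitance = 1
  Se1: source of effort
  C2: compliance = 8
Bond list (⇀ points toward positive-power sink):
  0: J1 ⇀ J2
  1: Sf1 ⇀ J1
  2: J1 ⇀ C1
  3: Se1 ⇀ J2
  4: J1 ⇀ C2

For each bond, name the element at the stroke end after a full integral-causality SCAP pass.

#0 stroke at J1
#1 stroke at Sf1
#2 stroke at J1
#3 stroke at J2
#4 stroke at J1

β1 |Sf1  (Sf1 (Sf) sets flow on bond)
β3 |J2  (Se1 (Se) sets effort on bond)
β0 |J1  (J1: bond 1 brought flow, rest push out)
β2 |J1  (J1: bond 1 brought flow, rest push out)
β4 |J1  (J1: bond 1 brought flow, rest push out)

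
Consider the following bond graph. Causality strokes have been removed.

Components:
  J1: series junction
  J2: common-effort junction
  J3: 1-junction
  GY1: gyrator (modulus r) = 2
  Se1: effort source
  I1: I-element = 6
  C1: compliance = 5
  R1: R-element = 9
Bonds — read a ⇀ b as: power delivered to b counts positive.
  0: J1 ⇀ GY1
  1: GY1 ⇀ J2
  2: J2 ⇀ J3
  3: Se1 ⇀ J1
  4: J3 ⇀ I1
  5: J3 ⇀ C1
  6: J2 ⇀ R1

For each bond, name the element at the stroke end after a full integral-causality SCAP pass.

b3 →J1  (Se1: effort source, stroke at far end)
b0 →GY1  (J1: last free bond brings flow in)
b1 →GY1  (GY GY1: same side as bond 0)
b4 →I1  (I1 integral (f out))
b2 →J3  (common-f at J3 fixed by 4)
b5 →J3  (J3: bond 4 brought flow, rest push out)
b6 →J2  (J2: last free bond brings effort in)

bond 0 →GY1
bond 1 →GY1
bond 2 →J3
bond 3 →J1
bond 4 →I1
bond 5 →J3
bond 6 →J2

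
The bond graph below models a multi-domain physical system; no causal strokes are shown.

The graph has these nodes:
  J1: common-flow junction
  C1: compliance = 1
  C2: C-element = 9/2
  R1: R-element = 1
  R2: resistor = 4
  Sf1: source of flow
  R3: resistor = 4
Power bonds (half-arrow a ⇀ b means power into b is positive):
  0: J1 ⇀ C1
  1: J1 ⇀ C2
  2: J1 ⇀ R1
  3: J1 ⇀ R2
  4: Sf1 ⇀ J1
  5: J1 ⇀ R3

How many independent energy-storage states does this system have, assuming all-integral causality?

b4 →Sf1  (Sf1: flow source, stroke at near end)
b0 →J1  (J1: bond 4 brought flow, rest push out)
b1 →J1  (J1 flow already set via bond 4)
b2 →J1  (J1: bond 4 brought flow, rest push out)
b3 →J1  (common-f at J1 fixed by 4)
b5 →J1  (common-f at J1 fixed by 4)

2  (C1, C2 all integral)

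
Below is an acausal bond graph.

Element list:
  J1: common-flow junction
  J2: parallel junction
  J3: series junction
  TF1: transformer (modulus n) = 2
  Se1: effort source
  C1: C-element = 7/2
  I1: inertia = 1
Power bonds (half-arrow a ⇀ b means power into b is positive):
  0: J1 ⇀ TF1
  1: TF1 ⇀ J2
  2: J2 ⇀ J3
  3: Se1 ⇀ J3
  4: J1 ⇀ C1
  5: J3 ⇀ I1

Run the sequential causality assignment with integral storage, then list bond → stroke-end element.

bond 0 →TF1
bond 1 →J2
bond 2 →J3
bond 3 →J3
bond 4 →J1
bond 5 →I1

bond 3 stroke at J3  (Se1 fixes effort; stroke away)
bond 4 stroke at J1  (C1 outputs effort q/C1)
bond 0 stroke at TF1  (only one flow-in slot at J1)
bond 1 stroke at J2  (through TF1, causality passes straight; one stroke at TF1)
bond 2 stroke at J3  (J2 effort already set via bond 1)
bond 5 stroke at I1  (closing 1-jn rule on J3)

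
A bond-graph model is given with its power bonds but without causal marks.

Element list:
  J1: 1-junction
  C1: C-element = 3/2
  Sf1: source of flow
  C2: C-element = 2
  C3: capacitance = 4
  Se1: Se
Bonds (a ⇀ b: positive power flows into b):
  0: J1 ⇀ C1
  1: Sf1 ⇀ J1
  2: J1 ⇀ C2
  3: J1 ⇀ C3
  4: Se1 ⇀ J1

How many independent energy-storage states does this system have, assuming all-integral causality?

β1 |Sf1  (source Sf1 imposes f)
β4 |J1  (Se1 fixes effort; stroke away)
β0 |J1  (J1 flow already set via bond 1)
β2 |J1  (J1: bond 1 brought flow, rest push out)
β3 |J1  (J1: bond 1 brought flow, rest push out)

3  (C1, C2, C3 all integral)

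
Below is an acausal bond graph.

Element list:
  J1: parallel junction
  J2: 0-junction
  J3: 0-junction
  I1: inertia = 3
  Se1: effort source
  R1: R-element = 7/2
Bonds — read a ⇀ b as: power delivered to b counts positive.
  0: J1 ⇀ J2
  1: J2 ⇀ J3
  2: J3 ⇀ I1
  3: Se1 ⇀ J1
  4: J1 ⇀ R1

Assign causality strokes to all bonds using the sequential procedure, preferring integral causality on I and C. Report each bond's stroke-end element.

bond 3 stroke→J1  (Se1 (Se) sets effort on bond)
bond 0 stroke→J2  (0-jn J1 has e-setter on 3)
bond 4 stroke→R1  (J1 effort already set via bond 3)
bond 1 stroke→J3  (J2: bond 0 brought effort, rest push out)
bond 2 stroke→I1  (J3 effort already set via bond 1)

b0 |J2
b1 |J3
b2 |I1
b3 |J1
b4 |R1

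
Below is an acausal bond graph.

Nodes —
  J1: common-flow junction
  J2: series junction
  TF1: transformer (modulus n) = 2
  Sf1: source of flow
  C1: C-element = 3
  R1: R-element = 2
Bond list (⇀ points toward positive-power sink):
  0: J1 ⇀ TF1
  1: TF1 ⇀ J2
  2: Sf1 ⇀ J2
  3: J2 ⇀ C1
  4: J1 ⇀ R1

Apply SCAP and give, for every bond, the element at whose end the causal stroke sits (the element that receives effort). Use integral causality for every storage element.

bond 2 stroke→Sf1  (Sf1 (Sf) sets flow on bond)
bond 1 stroke→J2  (common-f at J2 fixed by 2)
bond 3 stroke→J2  (common-f at J2 fixed by 2)
bond 0 stroke→TF1  (TF1 one-in-one-out from 1)
bond 4 stroke→J1  (common-f at J1 fixed by 0)

b0 →TF1
b1 →J2
b2 →Sf1
b3 →J2
b4 →J1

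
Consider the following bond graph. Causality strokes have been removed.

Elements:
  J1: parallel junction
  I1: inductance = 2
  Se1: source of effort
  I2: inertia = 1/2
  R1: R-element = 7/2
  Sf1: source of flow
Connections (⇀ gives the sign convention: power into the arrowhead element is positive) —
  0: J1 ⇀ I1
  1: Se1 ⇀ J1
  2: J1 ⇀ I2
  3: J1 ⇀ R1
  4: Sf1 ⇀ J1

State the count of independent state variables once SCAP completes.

b1 |J1  (Se1 fixes effort; stroke away)
b4 |Sf1  (Sf1: flow source, stroke at near end)
b0 |I1  (J1: bond 1 brought effort, rest push out)
b2 |I2  (J1: bond 1 brought effort, rest push out)
b3 |R1  (0-jn J1 has e-setter on 1)

2  (I1, I2 all integral)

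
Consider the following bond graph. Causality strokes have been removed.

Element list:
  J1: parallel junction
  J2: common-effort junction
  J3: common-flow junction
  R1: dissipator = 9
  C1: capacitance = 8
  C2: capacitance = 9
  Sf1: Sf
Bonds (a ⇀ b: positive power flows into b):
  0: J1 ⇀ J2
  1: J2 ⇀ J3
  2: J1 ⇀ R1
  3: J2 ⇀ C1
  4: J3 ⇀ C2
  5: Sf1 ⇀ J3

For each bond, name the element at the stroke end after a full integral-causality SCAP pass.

b0 |J1
b1 |J3
b2 |R1
b3 |J2
b4 |J3
b5 |Sf1

bond 5 stroke at Sf1  (Sf1 fixes flow; stroke at Sf1)
bond 1 stroke at J3  (J3 flow already set via bond 5)
bond 4 stroke at J3  (J3 flow already set via bond 5)
bond 3 stroke at J2  (prefer integral on C1)
bond 0 stroke at J1  (J2: bond 3 brought effort, rest push out)
bond 2 stroke at R1  (J1: bond 0 brought effort, rest push out)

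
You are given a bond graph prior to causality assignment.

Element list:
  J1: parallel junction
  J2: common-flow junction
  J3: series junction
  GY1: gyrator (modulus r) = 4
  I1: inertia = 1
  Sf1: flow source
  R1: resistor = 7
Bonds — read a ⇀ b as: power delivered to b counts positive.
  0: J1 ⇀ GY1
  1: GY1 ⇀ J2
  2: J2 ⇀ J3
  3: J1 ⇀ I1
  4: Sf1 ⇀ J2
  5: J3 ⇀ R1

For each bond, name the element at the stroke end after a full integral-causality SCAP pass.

bond 0 stroke at J1
bond 1 stroke at J2
bond 2 stroke at J2
bond 3 stroke at I1
bond 4 stroke at Sf1
bond 5 stroke at J3

β4 stroke at Sf1  (Sf1 fixes flow; stroke at Sf1)
β1 stroke at J2  (common-f at J2 fixed by 4)
β2 stroke at J2  (J2: bond 4 brought flow, rest push out)
β5 stroke at J3  (J3: bond 2 brought flow, rest push out)
β0 stroke at J1  (GY GY1: same side as bond 1)
β3 stroke at I1  (0-jn J1 has e-setter on 0)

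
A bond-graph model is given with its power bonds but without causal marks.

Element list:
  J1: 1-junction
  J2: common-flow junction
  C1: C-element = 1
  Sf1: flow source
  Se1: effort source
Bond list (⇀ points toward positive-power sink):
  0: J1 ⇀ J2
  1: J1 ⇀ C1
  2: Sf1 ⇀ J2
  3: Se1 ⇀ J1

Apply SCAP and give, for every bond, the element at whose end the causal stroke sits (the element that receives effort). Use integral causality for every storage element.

b0 stroke→J2
b1 stroke→J1
b2 stroke→Sf1
b3 stroke→J1

b2 →Sf1  (Sf1 (Sf) sets flow on bond)
b3 →J1  (Se1 fixes effort; stroke away)
b0 →J2  (J2 flow already set via bond 2)
b1 →J1  (1-jn J1 has f-setter on 0)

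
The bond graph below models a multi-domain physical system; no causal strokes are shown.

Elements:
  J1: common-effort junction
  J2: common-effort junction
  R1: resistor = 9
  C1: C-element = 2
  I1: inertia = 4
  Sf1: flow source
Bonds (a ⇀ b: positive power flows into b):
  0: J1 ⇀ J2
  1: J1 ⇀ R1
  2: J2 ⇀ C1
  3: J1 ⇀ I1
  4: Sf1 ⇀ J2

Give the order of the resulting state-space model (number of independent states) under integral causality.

bond 4 stroke at Sf1  (source Sf1 imposes f)
bond 2 stroke at J2  (C1 integral (e out))
bond 0 stroke at J1  (J2 effort already set via bond 2)
bond 1 stroke at R1  (J1 effort already set via bond 0)
bond 3 stroke at I1  (common-e at J1 fixed by 0)

2  (C1, I1 all integral)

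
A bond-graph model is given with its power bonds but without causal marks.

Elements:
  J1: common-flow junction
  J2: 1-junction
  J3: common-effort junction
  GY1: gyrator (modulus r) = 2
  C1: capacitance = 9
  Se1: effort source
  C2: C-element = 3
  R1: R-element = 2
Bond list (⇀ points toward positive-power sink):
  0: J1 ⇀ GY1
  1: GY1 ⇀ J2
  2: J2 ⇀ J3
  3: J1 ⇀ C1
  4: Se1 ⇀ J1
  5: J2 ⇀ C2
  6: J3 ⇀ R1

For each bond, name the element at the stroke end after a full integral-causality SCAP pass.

#0 →GY1
#1 →GY1
#2 →J2
#3 →J1
#4 →J1
#5 →J2
#6 →J3

#4 →J1  (source Se1 imposes e)
#3 →J1  (C1 outputs effort q/C1)
#0 →GY1  (J1 needs exactly one f-in)
#1 →GY1  (through GY1, causality inverts; strokes same side of GY1)
#2 →J2  (J2 flow already set via bond 1)
#5 →J2  (1-jn J2 has f-setter on 1)
#6 →J3  (closing 0-jn rule on J3)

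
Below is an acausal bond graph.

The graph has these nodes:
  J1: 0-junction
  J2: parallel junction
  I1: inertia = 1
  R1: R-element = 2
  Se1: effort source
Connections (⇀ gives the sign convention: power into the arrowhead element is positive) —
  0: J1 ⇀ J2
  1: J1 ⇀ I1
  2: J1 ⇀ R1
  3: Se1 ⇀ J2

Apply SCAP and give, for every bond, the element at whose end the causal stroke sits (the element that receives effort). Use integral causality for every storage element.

β3 |J2  (Se1: effort source, stroke at far end)
β0 |J1  (J2: bond 3 brought effort, rest push out)
β1 |I1  (J1: bond 0 brought effort, rest push out)
β2 |R1  (0-jn J1 has e-setter on 0)

#0 stroke→J1
#1 stroke→I1
#2 stroke→R1
#3 stroke→J2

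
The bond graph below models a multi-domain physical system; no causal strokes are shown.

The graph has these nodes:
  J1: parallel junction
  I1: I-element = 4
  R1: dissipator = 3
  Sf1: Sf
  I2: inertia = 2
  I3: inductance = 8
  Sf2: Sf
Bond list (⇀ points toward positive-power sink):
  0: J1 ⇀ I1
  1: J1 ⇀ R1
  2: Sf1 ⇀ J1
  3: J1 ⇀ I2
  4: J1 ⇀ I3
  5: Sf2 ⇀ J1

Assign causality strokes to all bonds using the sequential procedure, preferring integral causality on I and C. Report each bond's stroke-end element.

#2 stroke→Sf1  (Sf1: flow source, stroke at near end)
#5 stroke→Sf2  (Sf2: flow source, stroke at near end)
#0 stroke→I1  (I1 outputs flow p/I1)
#3 stroke→I2  (prefer integral on I2)
#4 stroke→I3  (prefer integral on I3)
#1 stroke→J1  (closing 0-jn rule on J1)

β0 →I1
β1 →J1
β2 →Sf1
β3 →I2
β4 →I3
β5 →Sf2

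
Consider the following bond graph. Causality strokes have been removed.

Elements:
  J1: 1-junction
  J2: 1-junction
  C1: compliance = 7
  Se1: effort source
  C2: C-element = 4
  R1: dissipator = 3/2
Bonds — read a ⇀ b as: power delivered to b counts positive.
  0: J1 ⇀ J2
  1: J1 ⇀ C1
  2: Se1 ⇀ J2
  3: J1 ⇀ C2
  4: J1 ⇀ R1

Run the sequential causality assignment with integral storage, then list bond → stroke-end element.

β2 |J2  (Se1: effort source, stroke at far end)
β0 |J1  (closing 1-jn rule on J2)
β1 |J1  (C1 outputs effort q/C1)
β3 |J1  (C2: C, integral causality)
β4 |R1  (J1 needs exactly one f-in)

β0 |J1
β1 |J1
β2 |J2
β3 |J1
β4 |R1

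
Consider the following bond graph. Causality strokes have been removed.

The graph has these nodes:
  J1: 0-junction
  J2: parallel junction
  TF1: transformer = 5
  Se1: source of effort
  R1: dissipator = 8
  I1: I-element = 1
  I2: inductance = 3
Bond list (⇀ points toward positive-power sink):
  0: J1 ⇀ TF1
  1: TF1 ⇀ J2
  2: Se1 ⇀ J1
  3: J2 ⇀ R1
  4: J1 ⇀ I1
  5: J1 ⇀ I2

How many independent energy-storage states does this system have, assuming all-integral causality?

b2 →J1  (Se1 (Se) sets effort on bond)
b0 →TF1  (common-e at J1 fixed by 2)
b4 →I1  (J1: bond 2 brought effort, rest push out)
b5 →I2  (J1: bond 2 brought effort, rest push out)
b1 →J2  (TF1: transformer flips bond 0)
b3 →R1  (J2 effort already set via bond 1)

2  (I1, I2 all integral)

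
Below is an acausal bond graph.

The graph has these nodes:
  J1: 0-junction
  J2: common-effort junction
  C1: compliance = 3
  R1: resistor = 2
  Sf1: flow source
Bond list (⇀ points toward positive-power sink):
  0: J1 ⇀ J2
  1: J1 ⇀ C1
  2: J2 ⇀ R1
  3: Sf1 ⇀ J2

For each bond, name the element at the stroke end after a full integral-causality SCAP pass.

bond 3 stroke at Sf1  (Sf1 fixes flow; stroke at Sf1)
bond 1 stroke at J1  (C1 outputs effort q/C1)
bond 0 stroke at J2  (J1: bond 1 brought effort, rest push out)
bond 2 stroke at R1  (0-jn J2 has e-setter on 0)

#0 stroke at J2
#1 stroke at J1
#2 stroke at R1
#3 stroke at Sf1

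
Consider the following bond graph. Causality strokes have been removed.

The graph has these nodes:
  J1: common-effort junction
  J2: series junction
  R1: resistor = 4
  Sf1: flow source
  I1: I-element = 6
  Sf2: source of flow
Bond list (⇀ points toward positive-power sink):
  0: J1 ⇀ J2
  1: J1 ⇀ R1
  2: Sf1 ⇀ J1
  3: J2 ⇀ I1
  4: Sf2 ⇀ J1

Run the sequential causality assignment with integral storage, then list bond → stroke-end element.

β2 →Sf1  (Sf1 (Sf) sets flow on bond)
β4 →Sf2  (source Sf2 imposes f)
β3 →I1  (I1 outputs flow p/I1)
β0 →J2  (J2 flow already set via bond 3)
β1 →J1  (J1 needs exactly one e-in)

b0 |J2
b1 |J1
b2 |Sf1
b3 |I1
b4 |Sf2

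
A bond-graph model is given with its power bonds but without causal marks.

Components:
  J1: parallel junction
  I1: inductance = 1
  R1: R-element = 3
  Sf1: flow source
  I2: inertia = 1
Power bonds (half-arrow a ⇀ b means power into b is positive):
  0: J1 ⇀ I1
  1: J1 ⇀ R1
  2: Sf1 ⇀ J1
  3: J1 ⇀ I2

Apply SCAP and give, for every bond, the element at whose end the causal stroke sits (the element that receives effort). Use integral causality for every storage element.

β2 |Sf1  (Sf1 (Sf) sets flow on bond)
β0 |I1  (I1: I, integral causality)
β3 |I2  (I2 integral (f out))
β1 |J1  (J1: last free bond brings effort in)

b0 →I1
b1 →J1
b2 →Sf1
b3 →I2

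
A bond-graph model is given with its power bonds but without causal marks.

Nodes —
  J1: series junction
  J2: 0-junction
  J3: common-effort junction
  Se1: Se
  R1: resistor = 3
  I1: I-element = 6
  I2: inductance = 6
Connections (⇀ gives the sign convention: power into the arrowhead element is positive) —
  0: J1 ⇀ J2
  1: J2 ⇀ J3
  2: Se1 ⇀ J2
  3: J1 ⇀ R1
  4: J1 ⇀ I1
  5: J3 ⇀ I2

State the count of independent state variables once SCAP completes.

#2 |J2  (Se1: effort source, stroke at far end)
#0 |J1  (0-jn J2 has e-setter on 2)
#1 |J3  (0-jn J2 has e-setter on 2)
#5 |I2  (common-e at J3 fixed by 1)
#4 |I1  (I1: I, integral causality)
#3 |J1  (1-jn J1 has f-setter on 4)

2  (I1, I2 all integral)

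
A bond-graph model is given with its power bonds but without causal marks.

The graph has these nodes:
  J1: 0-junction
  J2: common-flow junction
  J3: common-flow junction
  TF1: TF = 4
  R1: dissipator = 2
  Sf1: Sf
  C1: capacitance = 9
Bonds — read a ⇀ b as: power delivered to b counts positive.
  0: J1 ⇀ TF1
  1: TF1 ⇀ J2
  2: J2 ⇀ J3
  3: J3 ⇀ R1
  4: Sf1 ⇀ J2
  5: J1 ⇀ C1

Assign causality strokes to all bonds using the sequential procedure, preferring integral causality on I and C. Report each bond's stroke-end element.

b4 stroke at Sf1  (Sf1 (Sf) sets flow on bond)
b1 stroke at J2  (J2: bond 4 brought flow, rest push out)
b2 stroke at J2  (1-jn J2 has f-setter on 4)
b3 stroke at J3  (common-f at J3 fixed by 2)
b0 stroke at TF1  (TF1: transformer flips bond 1)
b5 stroke at J1  (only one effort-in slot at J1)

#0 →TF1
#1 →J2
#2 →J2
#3 →J3
#4 →Sf1
#5 →J1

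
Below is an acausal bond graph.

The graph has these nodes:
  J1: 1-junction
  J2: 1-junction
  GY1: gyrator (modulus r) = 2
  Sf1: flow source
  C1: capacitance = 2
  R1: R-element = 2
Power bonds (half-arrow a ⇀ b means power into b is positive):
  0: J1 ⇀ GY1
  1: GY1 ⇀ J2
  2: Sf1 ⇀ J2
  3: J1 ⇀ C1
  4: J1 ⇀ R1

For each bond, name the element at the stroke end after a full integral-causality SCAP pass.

β2 |Sf1  (source Sf1 imposes f)
β1 |J2  (common-f at J2 fixed by 2)
β0 |J1  (through GY1, causality inverts; strokes same side of GY1)
β3 |J1  (prefer integral on C1)
β4 |R1  (closing 1-jn rule on J1)

β0 →J1
β1 →J2
β2 →Sf1
β3 →J1
β4 →R1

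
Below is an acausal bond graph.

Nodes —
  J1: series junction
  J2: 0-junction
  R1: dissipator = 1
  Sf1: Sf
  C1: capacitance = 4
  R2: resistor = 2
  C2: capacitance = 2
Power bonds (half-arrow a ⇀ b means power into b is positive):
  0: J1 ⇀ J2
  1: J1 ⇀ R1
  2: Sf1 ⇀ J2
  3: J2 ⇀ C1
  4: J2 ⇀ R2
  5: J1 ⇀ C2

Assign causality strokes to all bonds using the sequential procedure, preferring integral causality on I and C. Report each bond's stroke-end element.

bond 2 |Sf1  (Sf1 (Sf) sets flow on bond)
bond 3 |J2  (C1 integral (e out))
bond 0 |J1  (J2: bond 3 brought effort, rest push out)
bond 4 |R2  (J2: bond 3 brought effort, rest push out)
bond 5 |J1  (C2 integral (e out))
bond 1 |R1  (J1: last free bond brings flow in)

b0 →J1
b1 →R1
b2 →Sf1
b3 →J2
b4 →R2
b5 →J1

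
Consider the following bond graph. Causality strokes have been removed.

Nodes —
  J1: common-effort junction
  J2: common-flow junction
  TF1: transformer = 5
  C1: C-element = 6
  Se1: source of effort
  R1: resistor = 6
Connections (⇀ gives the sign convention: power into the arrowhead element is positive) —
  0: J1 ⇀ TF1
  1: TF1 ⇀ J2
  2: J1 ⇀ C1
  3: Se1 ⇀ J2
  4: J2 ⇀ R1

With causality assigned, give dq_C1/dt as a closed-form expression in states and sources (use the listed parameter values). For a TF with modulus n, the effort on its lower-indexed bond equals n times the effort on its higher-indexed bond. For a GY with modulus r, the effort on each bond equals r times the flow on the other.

bond 3 |J2  (Se1 fixes effort; stroke away)
bond 2 |J1  (prefer integral on C1)
bond 0 |TF1  (common-e at J1 fixed by 2)
bond 1 |J2  (TF1: transformer flips bond 0)
bond 4 |R1  (only one flow-in slot at J2)

dq_C1/dt = -E_Se1/30 - q_C1/900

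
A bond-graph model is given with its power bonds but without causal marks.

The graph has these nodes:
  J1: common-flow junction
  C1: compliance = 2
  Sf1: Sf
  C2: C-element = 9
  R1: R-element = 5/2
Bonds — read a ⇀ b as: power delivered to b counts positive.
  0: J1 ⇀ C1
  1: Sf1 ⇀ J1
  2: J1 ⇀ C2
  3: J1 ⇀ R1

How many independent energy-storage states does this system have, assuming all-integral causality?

2  (C1, C2 all integral)

bond 1 stroke at Sf1  (Sf1 fixes flow; stroke at Sf1)
bond 0 stroke at J1  (1-jn J1 has f-setter on 1)
bond 2 stroke at J1  (1-jn J1 has f-setter on 1)
bond 3 stroke at J1  (J1 flow already set via bond 1)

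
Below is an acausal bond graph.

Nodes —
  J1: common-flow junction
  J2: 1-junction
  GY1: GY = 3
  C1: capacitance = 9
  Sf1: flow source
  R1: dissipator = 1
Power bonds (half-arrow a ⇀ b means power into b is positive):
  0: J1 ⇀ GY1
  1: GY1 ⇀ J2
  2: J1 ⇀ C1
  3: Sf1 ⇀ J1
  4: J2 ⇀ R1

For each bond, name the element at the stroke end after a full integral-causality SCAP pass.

β3 stroke at Sf1  (Sf1 (Sf) sets flow on bond)
β0 stroke at J1  (1-jn J1 has f-setter on 3)
β2 stroke at J1  (common-f at J1 fixed by 3)
β1 stroke at J2  (through GY1, causality inverts; strokes same side of GY1)
β4 stroke at R1  (J2: last free bond brings flow in)

#0 →J1
#1 →J2
#2 →J1
#3 →Sf1
#4 →R1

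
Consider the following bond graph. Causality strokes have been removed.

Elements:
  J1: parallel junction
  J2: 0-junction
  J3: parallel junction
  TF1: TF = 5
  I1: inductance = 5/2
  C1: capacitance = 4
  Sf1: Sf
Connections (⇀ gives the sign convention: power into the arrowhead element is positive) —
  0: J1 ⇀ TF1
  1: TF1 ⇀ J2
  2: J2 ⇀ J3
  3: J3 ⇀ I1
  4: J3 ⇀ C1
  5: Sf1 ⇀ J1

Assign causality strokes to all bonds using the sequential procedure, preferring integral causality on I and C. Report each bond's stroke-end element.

#0 stroke→J1
#1 stroke→TF1
#2 stroke→J2
#3 stroke→I1
#4 stroke→J3
#5 stroke→Sf1

β5 |Sf1  (Sf1 fixes flow; stroke at Sf1)
β0 |J1  (only one effort-in slot at J1)
β1 |TF1  (through TF1, causality passes straight; one stroke at TF1)
β2 |J2  (closing 0-jn rule on J2)
β3 |I1  (I1 outputs flow p/I1)
β4 |J3  (J3 needs exactly one e-in)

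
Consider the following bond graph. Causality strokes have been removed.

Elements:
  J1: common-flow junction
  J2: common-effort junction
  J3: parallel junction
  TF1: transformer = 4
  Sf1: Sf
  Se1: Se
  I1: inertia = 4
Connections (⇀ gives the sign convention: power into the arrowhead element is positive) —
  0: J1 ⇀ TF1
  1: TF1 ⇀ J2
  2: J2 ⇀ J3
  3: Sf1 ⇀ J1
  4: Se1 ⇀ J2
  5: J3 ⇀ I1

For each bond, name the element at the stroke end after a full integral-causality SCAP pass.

β3 stroke→Sf1  (source Sf1 imposes f)
β4 stroke→J2  (Se1 fixes effort; stroke away)
β0 stroke→J1  (J1: bond 3 brought flow, rest push out)
β1 stroke→TF1  (0-jn J2 has e-setter on 4)
β2 stroke→J3  (0-jn J2 has e-setter on 4)
β5 stroke→I1  (J3 effort already set via bond 2)

b0 →J1
b1 →TF1
b2 →J3
b3 →Sf1
b4 →J2
b5 →I1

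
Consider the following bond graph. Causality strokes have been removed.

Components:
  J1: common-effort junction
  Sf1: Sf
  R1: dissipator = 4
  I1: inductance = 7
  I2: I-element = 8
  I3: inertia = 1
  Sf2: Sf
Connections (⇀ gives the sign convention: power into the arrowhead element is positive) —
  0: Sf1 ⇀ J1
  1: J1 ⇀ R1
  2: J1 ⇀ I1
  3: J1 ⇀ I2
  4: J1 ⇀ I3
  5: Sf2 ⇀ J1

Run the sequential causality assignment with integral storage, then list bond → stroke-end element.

bond 0 →Sf1  (Sf1 fixes flow; stroke at Sf1)
bond 5 →Sf2  (Sf2 (Sf) sets flow on bond)
bond 2 →I1  (I1 outputs flow p/I1)
bond 3 →I2  (I2 integral (f out))
bond 4 →I3  (I3 integral (f out))
bond 1 →J1  (J1 needs exactly one e-in)

#0 →Sf1
#1 →J1
#2 →I1
#3 →I2
#4 →I3
#5 →Sf2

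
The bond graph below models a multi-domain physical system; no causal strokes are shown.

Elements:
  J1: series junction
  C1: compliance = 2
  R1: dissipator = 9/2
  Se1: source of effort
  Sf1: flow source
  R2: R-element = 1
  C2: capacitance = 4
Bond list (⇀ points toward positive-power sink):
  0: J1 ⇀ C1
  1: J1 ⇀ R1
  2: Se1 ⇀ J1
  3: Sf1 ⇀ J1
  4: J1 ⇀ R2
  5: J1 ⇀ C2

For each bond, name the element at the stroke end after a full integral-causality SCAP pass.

bond 2 stroke→J1  (source Se1 imposes e)
bond 3 stroke→Sf1  (Sf1 fixes flow; stroke at Sf1)
bond 0 stroke→J1  (common-f at J1 fixed by 3)
bond 1 stroke→J1  (J1 flow already set via bond 3)
bond 4 stroke→J1  (J1 flow already set via bond 3)
bond 5 stroke→J1  (common-f at J1 fixed by 3)

b0 stroke→J1
b1 stroke→J1
b2 stroke→J1
b3 stroke→Sf1
b4 stroke→J1
b5 stroke→J1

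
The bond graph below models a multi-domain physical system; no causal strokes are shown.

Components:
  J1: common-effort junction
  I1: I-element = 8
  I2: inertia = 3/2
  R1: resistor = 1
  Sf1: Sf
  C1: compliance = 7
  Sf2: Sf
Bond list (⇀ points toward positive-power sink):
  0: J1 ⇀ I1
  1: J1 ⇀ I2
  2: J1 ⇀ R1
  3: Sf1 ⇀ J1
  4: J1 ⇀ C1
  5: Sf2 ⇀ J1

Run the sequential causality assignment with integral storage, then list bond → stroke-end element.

bond 3 →Sf1  (Sf1: flow source, stroke at near end)
bond 5 →Sf2  (Sf2 fixes flow; stroke at Sf2)
bond 0 →I1  (I1: I, integral causality)
bond 1 →I2  (I2: I, integral causality)
bond 4 →J1  (C1 integral (e out))
bond 2 →R1  (J1 effort already set via bond 4)

#0 →I1
#1 →I2
#2 →R1
#3 →Sf1
#4 →J1
#5 →Sf2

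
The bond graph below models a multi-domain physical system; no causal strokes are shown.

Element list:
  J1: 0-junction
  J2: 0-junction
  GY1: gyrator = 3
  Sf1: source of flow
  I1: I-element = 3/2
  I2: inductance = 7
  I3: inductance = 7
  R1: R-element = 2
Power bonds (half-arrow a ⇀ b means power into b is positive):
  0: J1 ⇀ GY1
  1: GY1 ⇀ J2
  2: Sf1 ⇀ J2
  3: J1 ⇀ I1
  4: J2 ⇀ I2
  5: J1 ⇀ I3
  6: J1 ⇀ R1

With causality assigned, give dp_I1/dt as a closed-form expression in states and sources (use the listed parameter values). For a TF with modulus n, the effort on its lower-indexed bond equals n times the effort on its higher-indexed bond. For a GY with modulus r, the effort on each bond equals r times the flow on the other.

#2 stroke→Sf1  (Sf1 fixes flow; stroke at Sf1)
#3 stroke→I1  (prefer integral on I1)
#4 stroke→I2  (I2: I, integral causality)
#1 stroke→J2  (J2 needs exactly one e-in)
#0 stroke→J1  (GY1 both-in/both-out from 1)
#5 stroke→I3  (0-jn J1 has e-setter on 0)
#6 stroke→R1  (J1 effort already set via bond 0)

dp_I1/dt = -3*F_Sf1 + 3*p_I2/7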